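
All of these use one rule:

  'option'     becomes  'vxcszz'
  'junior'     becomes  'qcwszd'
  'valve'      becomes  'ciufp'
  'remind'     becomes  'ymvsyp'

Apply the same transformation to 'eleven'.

ltnfpz

In option: o→v is +7, p→x is +8, t→c is +9, i→s is +10 — the shift increases by 1 each position. Each letter shifts forward by (position + 7), i.e. 7, 8, 9, … — the shift grows by one for each successive letter.
On eleven: e+7=l, l+8=t, e+9=n, v+10=f, e+11=p, n+12=z.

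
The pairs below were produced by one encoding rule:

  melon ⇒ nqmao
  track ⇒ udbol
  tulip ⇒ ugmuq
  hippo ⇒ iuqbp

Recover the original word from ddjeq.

crisp

Shifts by position in melon: pos 0: m→n (+1), pos 1: e→q (+12), pos 2: l→m (+1), pos 3: o→a (+12) — repeating every 2. The shifts repeat in a cycle of length 2: positions 0,1,… shift by +1, +12, then the pattern repeats.
Reversing it on ddjeq: d−1=c, d−12=r, j−1=i, e−12=s, q−1=p.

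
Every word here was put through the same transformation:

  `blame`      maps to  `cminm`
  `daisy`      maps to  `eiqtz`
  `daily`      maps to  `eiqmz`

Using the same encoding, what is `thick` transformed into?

The shift depends on letter class: consonant b→c is +1, but vowel a→i is +8. The rule splits by letter class: vowels +8, consonants +1.
For thick: t(cons)+1=u, h(cons)+1=i, i(vowel)+8=q, c(cons)+1=d, k(cons)+1=l.

uiqdl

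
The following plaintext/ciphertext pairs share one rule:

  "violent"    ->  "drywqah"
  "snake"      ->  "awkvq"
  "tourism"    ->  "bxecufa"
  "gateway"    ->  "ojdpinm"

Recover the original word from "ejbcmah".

Letter i (0-indexed) is shifted by i+8, so successive shifts are 8, 9, 10, ….
Reversing it on ejbcmah: e−8=w, j−9=a, b−10=r, c−11=r, m−12=a, a−13=n, h−14=t.

warrant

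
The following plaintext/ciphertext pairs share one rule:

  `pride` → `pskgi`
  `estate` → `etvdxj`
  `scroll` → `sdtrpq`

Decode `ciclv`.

chair

The shift increases by 1 at each position, starting from +0: 0, 1, 2, ….
Undoing it on ciclv: c−0=c, i−1=h, c−2=a, l−3=i, v−4=r.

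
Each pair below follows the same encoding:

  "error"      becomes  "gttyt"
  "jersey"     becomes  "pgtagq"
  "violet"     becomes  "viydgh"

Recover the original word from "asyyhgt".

scooter

e(4)→g(6) and r(17)→t(19) fit y≡7x+4 (mod 26); the inverse of 7 mod 26 is 15. Each letter's alphabet position (a=0..z=25) is mapped through 7·x+4 mod 26 — an affine cipher.
Decoding asyyhgt: a(0)→15·(0−4)≡18=s; s(18)→15·(18−4)≡2=c; y(24)→15·(24−4)≡14=o; y(24)→15·(24−4)≡14=o; h(7)→15·(7−4)≡19=t; g(6)→15·(6−4)≡4=e; t(19)→15·(19−4)≡17=r (all mod 26).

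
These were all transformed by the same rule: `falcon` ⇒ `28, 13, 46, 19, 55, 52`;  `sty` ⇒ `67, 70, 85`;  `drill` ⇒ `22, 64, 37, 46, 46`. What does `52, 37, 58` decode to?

nip

f(#6)→28 and a(#1)→13: differences scale by 3, so n = 3·pos + 10. Each letter becomes 3×(its alphabet position, a=1..z=26) + 10.
Decoding 52, 37, 58: 52→(52−10)÷3=14=n, 37→(37−10)÷3=9=i, 58→(58−10)÷3=16=p.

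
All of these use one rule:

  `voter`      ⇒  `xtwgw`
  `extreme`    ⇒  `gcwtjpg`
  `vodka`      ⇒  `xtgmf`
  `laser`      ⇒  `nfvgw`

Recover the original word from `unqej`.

Shifts by position in voter: pos 0: v→x (+2), pos 1: o→t (+5), pos 2: t→w (+3), pos 3: e→g (+2), pos 4: r→w (+5) — repeating every 3. A repeating key of period 3 is used — shifts +2, +5, +3 over and over.
Reversing it on unqej: u−2=s, n−5=i, q−3=n, e−2=c, j−5=e.

since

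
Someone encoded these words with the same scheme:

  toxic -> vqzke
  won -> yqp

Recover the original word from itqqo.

groom

Each letter is shifted forward by 2 in the alphabet (a Caesar shift of +2).
Decoding itqqo: i−2=g, t−2=r, q−2=o, q−2=o, o−2=m.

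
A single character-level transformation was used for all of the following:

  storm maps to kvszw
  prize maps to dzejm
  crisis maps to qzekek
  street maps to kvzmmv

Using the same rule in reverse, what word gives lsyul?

loyal

This is an affine cipher: with a=0,…,z=25, each position x becomes (11x+20) mod 26.
Reversing it on lsyul: l(11)→19·(11−20)≡11=l; s(18)→19·(18−20)≡14=o; y(24)→19·(24−20)≡24=y; u(20)→19·(20−20)≡0=a; l(11)→19·(11−20)≡11=l (all mod 26).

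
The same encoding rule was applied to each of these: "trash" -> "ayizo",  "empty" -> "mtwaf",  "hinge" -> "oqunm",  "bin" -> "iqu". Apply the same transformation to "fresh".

Two shifts are in play — +8 for a/e/i/o/u, +7 for every other letter.
For fresh: f(cons)+7=m, r(cons)+7=y, e(vowel)+8=m, s(cons)+7=z, h(cons)+7=o.

mymzo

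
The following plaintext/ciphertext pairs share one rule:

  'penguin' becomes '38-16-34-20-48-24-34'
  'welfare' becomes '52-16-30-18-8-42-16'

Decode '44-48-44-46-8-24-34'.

The formula is n = 2×(alphabet index, a=1) + 6.
Reversing it on 44-48-44-46-8-24-34: 44→(44−6)÷2=19=s, 48→(48−6)÷2=21=u, 44→(44−6)÷2=19=s, 46→(46−6)÷2=20=t, 8→(8−6)÷2=1=a, 24→(24−6)÷2=9=i, 34→(34−6)÷2=14=n.

sustain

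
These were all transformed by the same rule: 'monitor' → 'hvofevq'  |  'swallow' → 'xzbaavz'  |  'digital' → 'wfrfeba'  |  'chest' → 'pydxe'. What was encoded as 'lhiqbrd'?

m(12)→h(7) and o(14)→v(21) fit y≡7x+1 (mod 26); the inverse of 7 mod 26 is 15. Treating letters as 0–25, the rule is x ↦ 7x + 1 (mod 26).
Undoing it on lhiqbrd: l(11)→15·(11−1)≡20=u; h(7)→15·(7−1)≡12=m; i(8)→15·(8−1)≡1=b; q(16)→15·(16−1)≡17=r; b(1)→15·(1−1)≡0=a; r(17)→15·(17−1)≡6=g; d(3)→15·(3−1)≡4=e (all mod 26).

umbrage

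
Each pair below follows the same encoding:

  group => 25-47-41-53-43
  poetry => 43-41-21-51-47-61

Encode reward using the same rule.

47-21-57-13-47-19

g(#7)→25 and r(#18)→47: differences scale by 2, so n = 2·pos + 11. Each letter becomes 2×(its alphabet position, a=1..z=26) + 11.
For reward: r=18→47, e=5→21, w=23→57, a=1→13, r=18→47, d=4→19.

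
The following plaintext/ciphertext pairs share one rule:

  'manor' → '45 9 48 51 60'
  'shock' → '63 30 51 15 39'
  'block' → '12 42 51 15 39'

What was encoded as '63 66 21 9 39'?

m(#13)→45 and a(#1)→9: differences scale by 3, so n = 3·pos + 6. With a=1..z=26, the number is 3·pos + 6.
Decoding 63 66 21 9 39: 63→(63−6)÷3=19=s, 66→(66−6)÷3=20=t, 21→(21−6)÷3=5=e, 9→(9−6)÷3=1=a, 39→(39−6)÷3=11=k.

steak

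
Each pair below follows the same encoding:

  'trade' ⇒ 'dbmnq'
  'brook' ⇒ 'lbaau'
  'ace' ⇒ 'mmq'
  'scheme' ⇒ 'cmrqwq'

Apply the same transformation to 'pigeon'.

The shift depends on letter class: consonant t→d is +10, but vowel a→m is +12. The rule splits by letter class: vowels +12, consonants +10.
Applying it to pigeon: p(cons)+10=z, i(vowel)+12=u, g(cons)+10=q, e(vowel)+12=q, o(vowel)+12=a, n(cons)+10=x.

zuqqax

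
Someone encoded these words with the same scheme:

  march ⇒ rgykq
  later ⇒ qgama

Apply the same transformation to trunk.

yxbvt

In march: m→r is +5, a→g is +6, r→y is +7, c→k is +8 — the shift increases by 1 each position. Each letter shifts forward by (position + 5), i.e. 5, 6, 7, … — the shift grows by one for each successive letter.
Applying it to trunk: t+5=y, r+6=x, u+7=b, n+8=v, k+9=t.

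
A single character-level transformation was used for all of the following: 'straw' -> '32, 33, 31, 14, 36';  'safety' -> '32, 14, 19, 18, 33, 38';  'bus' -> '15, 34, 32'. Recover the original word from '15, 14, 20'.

s is letter #19 and maps to 32: an offset of 13. Letters become their 1-based position plus 13 (so a→14, b→15, …).
Undoing it on 15, 14, 20: 15→(15−13)÷1=2=b, 14→(14−13)÷1=1=a, 20→(20−13)÷1=7=g.

bag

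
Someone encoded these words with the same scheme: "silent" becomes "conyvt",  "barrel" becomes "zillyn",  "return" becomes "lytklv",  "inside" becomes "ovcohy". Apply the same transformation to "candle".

qivhny

Treating letters as 0–25, the rule is x ↦ 17x + 8 (mod 26).
Applying it to candle: c(2)→17·2+8≡16=q; a(0)→17·0+8≡8=i; n(13)→17·13+8≡21=v; d(3)→17·3+8≡7=h; l(11)→17·11+8≡13=n; e(4)→17·4+8≡24=y (all mod 26).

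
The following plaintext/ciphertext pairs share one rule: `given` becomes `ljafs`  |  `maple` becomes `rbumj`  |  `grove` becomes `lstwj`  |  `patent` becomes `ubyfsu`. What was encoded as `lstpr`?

Shifts by position in given: pos 0: g→l (+5), pos 1: i→j (+1), pos 2: v→a (+5), pos 3: e→f (+1) — repeating every 2. It's a Vigenère-style cipher with numeric key [5,1]: position i shifts by key[i mod 2].
Decoding lstpr: l−5=g, s−1=r, t−5=o, p−1=o, r−5=m.

groom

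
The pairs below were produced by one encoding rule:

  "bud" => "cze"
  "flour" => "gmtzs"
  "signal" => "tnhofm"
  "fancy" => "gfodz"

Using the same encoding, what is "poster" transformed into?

The rule splits by letter class: vowels +5, consonants +1.
For poster: p(cons)+1=q, o(vowel)+5=t, s(cons)+1=t, t(cons)+1=u, e(vowel)+5=j, r(cons)+1=s.

qttujs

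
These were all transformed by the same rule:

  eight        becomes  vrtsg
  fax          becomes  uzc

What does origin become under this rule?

This is the alphabet-reversal cipher (Atbash): a becomes z, b becomes y, etc.
On origin: o↔l, r↔i, i↔r, g↔t, i↔r, n↔m.

lirtrm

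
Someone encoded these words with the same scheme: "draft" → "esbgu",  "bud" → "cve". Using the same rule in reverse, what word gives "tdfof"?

scene

This is a Caesar cipher with shift 1.
Decoding tdfof: t−1=s, d−1=c, f−1=e, o−1=n, f−1=e.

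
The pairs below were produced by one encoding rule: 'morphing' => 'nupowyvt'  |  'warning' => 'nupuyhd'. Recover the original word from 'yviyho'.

The output letters match the input read backwards, each shifted +7: morphing reversed is gnihprom. The word is reversed, then every letter is shifted forward by 7.
Undoing it on yviyho: shift back: y−7=r, v−7=o, i−7=b, y−7=r, h−7=a, o−7=h → robrah; then reverse → harbor.

harbor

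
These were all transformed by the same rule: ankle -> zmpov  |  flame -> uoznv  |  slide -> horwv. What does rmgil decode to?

intro

Each pair mirrors across the alphabet (a↔z, n↔m, k↔p): positions sum to 25. Each letter is replaced by its mirror in the alphabet: a↔z, b↔y, c↔x, and so on (the Atbash cipher).
Undoing it on rmgil: r↔i, m↔n, g↔t, i↔r, l↔o.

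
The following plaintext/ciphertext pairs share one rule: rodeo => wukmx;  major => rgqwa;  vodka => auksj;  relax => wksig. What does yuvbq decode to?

tooth

The shift increases by 1 at each position, starting from +5: 5, 6, 7, ….
Decoding yuvbq: y−5=t, u−6=o, v−7=o, b−8=t, q−9=h.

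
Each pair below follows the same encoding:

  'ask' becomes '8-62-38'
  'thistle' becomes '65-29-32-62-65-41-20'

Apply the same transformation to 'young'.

80-50-68-47-26

a(#1)→8 and s(#19)→62: differences scale by 3, so n = 3·pos + 5. The formula is n = 3×(alphabet index, a=1) + 5.
On young: y=25→80, o=15→50, u=21→68, n=14→47, g=7→26.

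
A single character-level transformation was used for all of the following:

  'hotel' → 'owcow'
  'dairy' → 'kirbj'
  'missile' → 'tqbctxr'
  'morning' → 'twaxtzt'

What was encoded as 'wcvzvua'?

In hotel: h→o is +7, o→w is +8, t→c is +9, e→o is +10 — the shift increases by 1 each position. The shift increases by 1 at each position, starting from +7: 7, 8, 9, ….
Decoding wcvzvua: w−7=p, c−8=u, v−9=m, z−10=p, v−11=k, u−12=i, a−13=n.

pumpkin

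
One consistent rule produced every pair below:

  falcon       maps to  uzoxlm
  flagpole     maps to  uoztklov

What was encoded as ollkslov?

Each pair mirrors across the alphabet (f↔u, a↔z, l↔o): positions sum to 25. Letters are reflected about the middle of the alphabet (position → 25−position): Atbash.
Undoing it on ollkslov: o↔l, l↔o, l↔o, k↔p, s↔h, l↔o, o↔l, v↔e.

loophole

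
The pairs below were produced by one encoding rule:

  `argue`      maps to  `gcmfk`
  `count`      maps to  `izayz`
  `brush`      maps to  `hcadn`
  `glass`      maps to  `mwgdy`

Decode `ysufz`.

Shifts by position in argue: pos 0: a→g (+6), pos 1: r→c (+11), pos 2: g→m (+6), pos 3: u→f (+11) — repeating every 2. It's a Vigenère-style cipher with numeric key [6,11]: position i shifts by key[i mod 2].
Undoing it on ysufz: y−6=s, s−11=h, u−6=o, f−11=u, z−6=t.

shout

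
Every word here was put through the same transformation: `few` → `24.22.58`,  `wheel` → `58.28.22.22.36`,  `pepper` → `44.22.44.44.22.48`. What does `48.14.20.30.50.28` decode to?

f(#6)→24 and e(#5)→22: differences scale by 2, so n = 2·pos + 12. The formula is n = 2×(alphabet index, a=1) + 12.
Decoding 48.14.20.30.50.28: 48→(48−12)÷2=18=r, 14→(14−12)÷2=1=a, 20→(20−12)÷2=4=d, 30→(30−12)÷2=9=i, 50→(50−12)÷2=19=s, 28→(28−12)÷2=8=h.

radish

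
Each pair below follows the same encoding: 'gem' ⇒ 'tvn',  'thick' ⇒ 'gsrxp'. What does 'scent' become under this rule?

hxvmg

Each pair mirrors across the alphabet (g↔t, e↔v, m↔n): positions sum to 25. Letters are reflected about the middle of the alphabet (position → 25−position): Atbash.
For scent: s↔h, c↔x, e↔v, n↔m, t↔g.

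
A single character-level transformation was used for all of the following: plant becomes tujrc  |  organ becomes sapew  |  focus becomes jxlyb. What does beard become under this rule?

Shifts by position in plant: pos 0: p→t (+4), pos 1: l→u (+9), pos 2: a→j (+9), pos 3: n→r (+4), pos 4: t→c (+9) — repeating every 3. A repeating key of period 3 is used — shifts +4, +9, +9 over and over.
Applying it to beard: b+4=f, e+9=n, a+9=j, r+4=v, d+9=m.

fnjvm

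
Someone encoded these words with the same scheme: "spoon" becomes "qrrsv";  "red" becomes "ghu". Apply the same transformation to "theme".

hphkw

The output letters match the input read backwards, each shifted +3: spoon reversed is noops. The word is reversed, then every letter is shifted forward by 3.
On theme: reverse → emeht; then shift: e+3=h, m+3=p, e+3=h, h+3=k, t+3=w.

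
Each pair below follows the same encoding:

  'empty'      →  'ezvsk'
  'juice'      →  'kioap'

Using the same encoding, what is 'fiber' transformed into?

xkhol

Read the word backwards and shift each letter +6.
Applying it to fiber: reverse → rebif; then shift: r+6=x, e+6=k, b+6=h, i+6=o, f+6=l.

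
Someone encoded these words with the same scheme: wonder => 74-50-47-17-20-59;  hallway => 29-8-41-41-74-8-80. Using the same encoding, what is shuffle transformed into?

62-29-68-23-23-41-20

w(#23)→74 and o(#15)→50: differences scale by 3, so n = 3·pos + 5. With a=1..z=26, the number is 3·pos + 5.
On shuffle: s=19→62, h=8→29, u=21→68, f=6→23, f=6→23, l=12→41, e=5→20.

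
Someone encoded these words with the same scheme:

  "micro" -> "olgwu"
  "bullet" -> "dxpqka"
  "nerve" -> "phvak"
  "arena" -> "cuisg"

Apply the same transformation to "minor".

In micro: m→o is +2, i→l is +3, c→g is +4, r→w is +5 — the shift increases by 1 each position. Each letter shifts forward by (position + 2), i.e. 2, 3, 4, … — the shift grows by one for each successive letter.
For minor: m+2=o, i+3=l, n+4=r, o+5=t, r+6=x.

olrtx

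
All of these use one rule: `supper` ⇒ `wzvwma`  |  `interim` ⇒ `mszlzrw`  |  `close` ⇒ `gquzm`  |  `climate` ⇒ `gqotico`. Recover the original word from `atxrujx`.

In supper: s→w is +4, u→z is +5, p→v is +6, p→w is +7 — the shift increases by 1 each position. The shift increases by 1 at each position, starting from +4: 4, 5, 6, ….
Decoding atxrujx: a−4=w, t−5=o, x−6=r, r−7=k, u−8=m, j−9=a, x−10=n.

workman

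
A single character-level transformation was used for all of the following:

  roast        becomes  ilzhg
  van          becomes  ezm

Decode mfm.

Letters are reflected about the middle of the alphabet (position → 25−position): Atbash.
Decoding mfm: m↔n, f↔u, m↔n.

nun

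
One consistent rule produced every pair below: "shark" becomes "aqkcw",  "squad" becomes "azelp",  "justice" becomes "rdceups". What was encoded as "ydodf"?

quest

In shark: s→a is +8, h→q is +9, a→k is +10, r→c is +11 — the shift increases by 1 each position. The shift increases by 1 at each position, starting from +8: 8, 9, 10, ….
Undoing it on ydodf: y−8=q, d−9=u, o−10=e, d−11=s, f−12=t.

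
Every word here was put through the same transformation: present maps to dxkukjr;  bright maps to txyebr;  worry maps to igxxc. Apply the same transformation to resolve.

p(15)→d(3) and r(17)→x(23) fit y≡23x+22 (mod 26); the inverse of 23 mod 26 is 17. Treating letters as 0–25, the rule is x ↦ 23x + 22 (mod 26).
Applying it to resolve: r(17)→23·17+22≡23=x; e(4)→23·4+22≡10=k; s(18)→23·18+22≡20=u; o(14)→23·14+22≡6=g; l(11)→23·11+22≡15=p; v(21)→23·21+22≡11=l; e(4)→23·4+22≡10=k (all mod 26).

xkugplk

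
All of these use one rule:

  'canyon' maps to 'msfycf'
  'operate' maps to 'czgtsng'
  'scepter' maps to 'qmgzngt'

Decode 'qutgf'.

siren

c(2)→m(12) and a(0)→s(18) fit y≡23x+18 (mod 26); the inverse of 23 mod 26 is 17. Each letter's alphabet position (a=0..z=25) is mapped through 23·x+18 mod 26 — an affine cipher.
Undoing it on qutgf: q(16)→17·(16−18)≡18=s; u(20)→17·(20−18)≡8=i; t(19)→17·(19−18)≡17=r; g(6)→17·(6−18)≡4=e; f(5)→17·(5−18)≡13=n (all mod 26).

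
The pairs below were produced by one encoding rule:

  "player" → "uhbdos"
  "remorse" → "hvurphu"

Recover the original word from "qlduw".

The output letters match the input read backwards, each shifted +3: player reversed is reyalp. The word is reversed, then every letter is shifted forward by 3.
Decoding qlduw: shift back: q−3=n, l−3=i, d−3=a, u−3=r, w−3=t → niart; then reverse → train.

train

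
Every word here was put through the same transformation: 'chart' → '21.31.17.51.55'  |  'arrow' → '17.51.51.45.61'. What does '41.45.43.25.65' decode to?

money

c(#3)→21 and h(#8)→31: differences scale by 2, so n = 2·pos + 15. Each letter becomes 2×(its alphabet position, a=1..z=26) + 15.
Decoding 41.45.43.25.65: 41→(41−15)÷2=13=m, 45→(45−15)÷2=15=o, 43→(43−15)÷2=14=n, 25→(25−15)÷2=5=e, 65→(65−15)÷2=25=y.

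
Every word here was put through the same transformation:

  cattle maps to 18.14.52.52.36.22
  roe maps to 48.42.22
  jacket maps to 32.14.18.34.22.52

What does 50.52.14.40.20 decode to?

stand

c(#3)→18 and a(#1)→14: differences scale by 2, so n = 2·pos + 12. Each letter becomes 2×(its alphabet position, a=1..z=26) + 12.
Reversing it on 50.52.14.40.20: 50→(50−12)÷2=19=s, 52→(52−12)÷2=20=t, 14→(14−12)÷2=1=a, 40→(40−12)÷2=14=n, 20→(20−12)÷2=4=d.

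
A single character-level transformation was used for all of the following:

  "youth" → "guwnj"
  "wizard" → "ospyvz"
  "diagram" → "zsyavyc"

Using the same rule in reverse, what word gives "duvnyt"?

portal

Treating letters as 0–25, the rule is x ↦ 9x + 24 (mod 26).
Decoding duvnyt: d(3)→3·(3−24)≡15=p; u(20)→3·(20−24)≡14=o; v(21)→3·(21−24)≡17=r; n(13)→3·(13−24)≡19=t; y(24)→3·(24−24)≡0=a; t(19)→3·(19−24)≡11=l (all mod 26).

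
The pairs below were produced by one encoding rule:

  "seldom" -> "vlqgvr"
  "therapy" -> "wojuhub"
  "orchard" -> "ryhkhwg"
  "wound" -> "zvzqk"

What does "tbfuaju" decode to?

quarter

Shifts by position in seldom: pos 0: s→v (+3), pos 1: e→l (+7), pos 2: l→q (+5), pos 3: d→g (+3), pos 4: o→v (+7), pos 5: m→r (+5) — repeating every 3. It's a Vigenère-style cipher with numeric key [3,7,5]: position i shifts by key[i mod 3].
Reversing it on tbfuaju: t−3=q, b−7=u, f−5=a, u−3=r, a−7=t, j−5=e, u−3=r.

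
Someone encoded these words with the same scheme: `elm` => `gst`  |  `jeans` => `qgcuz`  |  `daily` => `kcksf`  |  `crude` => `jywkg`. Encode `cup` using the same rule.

Two shifts are in play — +2 for a/e/i/o/u, +7 for every other letter.
On cup: c(cons)+7=j, u(vowel)+2=w, p(cons)+7=w.

jww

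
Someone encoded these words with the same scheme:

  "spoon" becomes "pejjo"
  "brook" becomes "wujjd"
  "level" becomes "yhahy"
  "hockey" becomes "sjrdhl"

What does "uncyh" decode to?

rifle

s(18)→p(15) and p(15)→e(4) fit y≡21x+1 (mod 26); the inverse of 21 mod 26 is 5. Treating letters as 0–25, the rule is x ↦ 21x + 1 (mod 26).
Reversing it on uncyh: u(20)→5·(20−1)≡17=r; n(13)→5·(13−1)≡8=i; c(2)→5·(2−1)≡5=f; y(24)→5·(24−1)≡11=l; h(7)→5·(7−1)≡4=e (all mod 26).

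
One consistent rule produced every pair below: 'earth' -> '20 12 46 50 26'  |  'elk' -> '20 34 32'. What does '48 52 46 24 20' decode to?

e(#5)→20 and a(#1)→12: differences scale by 2, so n = 2·pos + 10. With a=1..z=26, the number is 2·pos + 10.
Undoing it on 48 52 46 24 20: 48→(48−10)÷2=19=s, 52→(52−10)÷2=21=u, 46→(46−10)÷2=18=r, 24→(24−10)÷2=7=g, 20→(20−10)÷2=5=e.

surge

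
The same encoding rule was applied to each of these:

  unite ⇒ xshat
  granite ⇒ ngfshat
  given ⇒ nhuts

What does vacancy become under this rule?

u(20)→x(23) and n(13)→s(18) fit y≡23x+5 (mod 26); the inverse of 23 mod 26 is 17. Each letter's alphabet position (a=0..z=25) is mapped through 23·x+5 mod 26 — an affine cipher.
Applying it to vacancy: v(21)→23·21+5≡20=u; a(0)→23·0+5≡5=f; c(2)→23·2+5≡25=z; a(0)→23·0+5≡5=f; n(13)→23·13+5≡18=s; c(2)→23·2+5≡25=z; y(24)→23·24+5≡11=l (all mod 26).

ufzfszl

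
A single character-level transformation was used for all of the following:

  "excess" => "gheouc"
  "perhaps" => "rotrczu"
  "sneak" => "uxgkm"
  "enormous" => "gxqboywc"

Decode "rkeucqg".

Shifts by position in excess: pos 0: e→g (+2), pos 1: x→h (+10), pos 2: c→e (+2), pos 3: e→o (+10) — repeating every 2. A repeating key of period 2 is used — shifts +2, +10 over and over.
Decoding rkeucqg: r−2=p, k−10=a, e−2=c, u−10=k, c−2=a, q−10=g, g−2=e.

package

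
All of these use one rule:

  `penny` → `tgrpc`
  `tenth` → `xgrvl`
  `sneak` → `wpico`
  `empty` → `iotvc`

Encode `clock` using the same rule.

gnseo

It's a Vigenère-style cipher with numeric key [4,2]: position i shifts by key[i mod 2].
On clock: c+4=g, l+2=n, o+4=s, c+2=e, k+4=o.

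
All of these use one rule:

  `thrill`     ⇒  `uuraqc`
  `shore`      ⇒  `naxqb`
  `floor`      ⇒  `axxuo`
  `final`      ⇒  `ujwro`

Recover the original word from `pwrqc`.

The output letters match the input read backwards, each shifted +9: thrill reversed is llirht. Two steps: reverse the string, then apply a Caesar shift of +9.
Decoding pwrqc: shift back: p−9=g, w−9=n, r−9=i, q−9=h, c−9=t → gniht; then reverse → thing.

thing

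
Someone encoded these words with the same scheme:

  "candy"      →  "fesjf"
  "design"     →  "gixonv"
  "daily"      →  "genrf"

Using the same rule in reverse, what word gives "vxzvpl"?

In candy: c→f is +3, a→e is +4, n→s is +5, d→j is +6 — the shift increases by 1 each position. Letter i (0-indexed) is shifted by i+3, so successive shifts are 3, 4, 5, ….
Reversing it on vxzvpl: v−3=s, x−4=t, z−5=u, v−6=p, p−7=i, l−8=d.

stupid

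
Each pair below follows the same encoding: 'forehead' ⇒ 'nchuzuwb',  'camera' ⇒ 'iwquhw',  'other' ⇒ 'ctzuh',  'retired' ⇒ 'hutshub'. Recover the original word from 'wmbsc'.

audio

f(5)→n(13) and o(14)→c(2) fit y≡19x+22 (mod 26); the inverse of 19 mod 26 is 11. This is an affine cipher: with a=0,…,z=25, each position x becomes (19x+22) mod 26.
Decoding wmbsc: w(22)→11·(22−22)≡0=a; m(12)→11·(12−22)≡20=u; b(1)→11·(1−22)≡3=d; s(18)→11·(18−22)≡8=i; c(2)→11·(2−22)≡14=o (all mod 26).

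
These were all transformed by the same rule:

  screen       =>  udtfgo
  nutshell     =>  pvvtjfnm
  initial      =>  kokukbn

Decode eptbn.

coral

Shifts by position in screen: pos 0: s→u (+2), pos 1: c→d (+1), pos 2: r→t (+2), pos 3: e→f (+1) — repeating every 2. A repeating key of period 2 is used — shifts +2, +1 over and over.
Reversing it on eptbn: e−2=c, p−1=o, t−2=r, b−1=a, n−2=l.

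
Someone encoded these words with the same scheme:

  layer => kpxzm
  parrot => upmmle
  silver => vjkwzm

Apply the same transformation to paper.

upuzm

l(11)→k(10) and a(0)→p(15) fit y≡9x+15 (mod 26); the inverse of 9 mod 26 is 3. Treating letters as 0–25, the rule is x ↦ 9x + 15 (mod 26).
On paper: p(15)→9·15+15≡20=u; a(0)→9·0+15≡15=p; p(15)→9·15+15≡20=u; e(4)→9·4+15≡25=z; r(17)→9·17+15≡12=m (all mod 26).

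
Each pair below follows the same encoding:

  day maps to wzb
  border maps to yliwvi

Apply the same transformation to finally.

Each pair mirrors across the alphabet (d↔w, a↔z, y↔b): positions sum to 25. Each letter is replaced by its mirror in the alphabet: a↔z, b↔y, c↔x, and so on (the Atbash cipher).
On finally: f↔u, i↔r, n↔m, a↔z, l↔o, l↔o, y↔b.

urmzoob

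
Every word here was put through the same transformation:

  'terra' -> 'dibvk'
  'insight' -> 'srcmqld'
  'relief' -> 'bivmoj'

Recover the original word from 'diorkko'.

teenage

Shifts by position in terra: pos 0: t→d (+10), pos 1: e→i (+4), pos 2: r→b (+10), pos 3: r→v (+4) — repeating every 2. The shifts repeat in a cycle of length 2: positions 0,1,… shift by +10, +4, then the pattern repeats.
Decoding diorkko: d−10=t, i−4=e, o−10=e, r−4=n, k−10=a, k−4=g, o−10=e.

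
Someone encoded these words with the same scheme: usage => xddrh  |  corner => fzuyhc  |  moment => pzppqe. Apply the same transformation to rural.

Shifts by position in usage: pos 0: u→x (+3), pos 1: s→d (+11), pos 2: a→d (+3), pos 3: g→r (+11) — repeating every 2. A repeating key of period 2 is used — shifts +3, +11 over and over.
On rural: r+3=u, u+11=f, r+3=u, a+11=l, l+3=o.

ufulo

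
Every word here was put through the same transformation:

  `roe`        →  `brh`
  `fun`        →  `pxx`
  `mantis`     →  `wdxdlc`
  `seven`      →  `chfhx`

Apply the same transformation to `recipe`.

The shift depends on letter class: consonant r→b is +10, but vowel o→r is +3. Two shifts are in play — +3 for a/e/i/o/u, +10 for every other letter.
On recipe: r(cons)+10=b, e(vowel)+3=h, c(cons)+10=m, i(vowel)+3=l, p(cons)+10=z, e(vowel)+3=h.

bhmlzh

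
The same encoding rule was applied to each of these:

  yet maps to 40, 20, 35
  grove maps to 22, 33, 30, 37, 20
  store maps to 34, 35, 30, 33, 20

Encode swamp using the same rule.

34, 38, 16, 28, 31

y is letter #25 and maps to 40: an offset of 15. Letters become their 1-based position plus 15 (so a→16, b→17, …).
On swamp: s=19→34, w=23→38, a=1→16, m=13→28, p=16→31.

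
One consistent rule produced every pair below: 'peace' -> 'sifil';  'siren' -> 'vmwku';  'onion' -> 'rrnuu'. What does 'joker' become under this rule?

Each letter shifts forward by (position + 3), i.e. 3, 4, 5, … — the shift grows by one for each successive letter.
For joker: j+3=m, o+4=s, k+5=p, e+6=k, r+7=y.

mspky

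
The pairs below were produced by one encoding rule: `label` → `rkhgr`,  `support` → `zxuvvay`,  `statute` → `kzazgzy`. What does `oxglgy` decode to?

safari

The word is reversed, then every letter is shifted forward by 6.
Reversing it on oxglgy: shift back: o−6=i, x−6=r, g−6=a, l−6=f, g−6=a, y−6=s → irafas; then reverse → safari.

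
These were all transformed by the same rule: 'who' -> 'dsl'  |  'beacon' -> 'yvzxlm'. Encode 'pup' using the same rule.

kfk

Each pair mirrors across the alphabet (w↔d, h↔s, o↔l): positions sum to 25. Each letter is replaced by its mirror in the alphabet: a↔z, b↔y, c↔x, and so on (the Atbash cipher).
On pup: p↔k, u↔f, p↔k.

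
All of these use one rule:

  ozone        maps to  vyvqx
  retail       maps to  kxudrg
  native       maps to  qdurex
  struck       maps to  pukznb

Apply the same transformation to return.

o(14)→v(21) and z(25)→y(24) fit y≡5x+3 (mod 26); the inverse of 5 mod 26 is 21. This is an affine cipher: with a=0,…,z=25, each position x becomes (5x+3) mod 26.
For return: r(17)→5·17+3≡10=k; e(4)→5·4+3≡23=x; t(19)→5·19+3≡20=u; u(20)→5·20+3≡25=z; r(17)→5·17+3≡10=k; n(13)→5·13+3≡16=q (all mod 26).

kxuzkq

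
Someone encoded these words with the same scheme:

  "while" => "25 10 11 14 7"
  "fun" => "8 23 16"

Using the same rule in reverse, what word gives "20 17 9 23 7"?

The number is (letter's place in the alphabet, a=1) + 2.
Undoing it on 20 17 9 23 7: 20→(20−2)÷1=18=r, 17→(17−2)÷1=15=o, 9→(9−2)÷1=7=g, 23→(23−2)÷1=21=u, 7→(7−2)÷1=5=e.

rogue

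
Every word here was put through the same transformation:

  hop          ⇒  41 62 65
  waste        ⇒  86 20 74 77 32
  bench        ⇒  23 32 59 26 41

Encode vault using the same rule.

Each letter becomes 3×(its alphabet position, a=1..z=26) + 17.
For vault: v=22→83, a=1→20, u=21→80, l=12→53, t=20→77.

83 20 80 53 77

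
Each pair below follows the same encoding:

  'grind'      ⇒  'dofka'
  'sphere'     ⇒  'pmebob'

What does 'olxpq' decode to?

roast

Compare letters: g→d is +23, r→o is +23, i→f is +23 — a constant shift. It's a constant shift of +23 (ROT23).
Reversing it on olxpq: o−23=r, l−23=o, x−23=a, p−23=s, q−23=t.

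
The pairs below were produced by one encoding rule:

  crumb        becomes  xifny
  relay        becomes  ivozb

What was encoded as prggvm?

kitten

This is the alphabet-reversal cipher (Atbash): a becomes z, b becomes y, etc.
Undoing it on prggvm: p↔k, r↔i, g↔t, g↔t, v↔e, m↔n.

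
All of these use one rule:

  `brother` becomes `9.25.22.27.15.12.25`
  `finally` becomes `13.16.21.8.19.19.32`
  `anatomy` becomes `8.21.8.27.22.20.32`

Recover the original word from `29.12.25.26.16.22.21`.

version

b is letter #2 and maps to 9: an offset of 7. Each letter is replaced by its alphabet position (a=1..z=26) + 7.
Reversing it on 29.12.25.26.16.22.21: 29→(29−7)÷1=22=v, 12→(12−7)÷1=5=e, 25→(25−7)÷1=18=r, 26→(26−7)÷1=19=s, 16→(16−7)÷1=9=i, 22→(22−7)÷1=15=o, 21→(21−7)÷1=14=n.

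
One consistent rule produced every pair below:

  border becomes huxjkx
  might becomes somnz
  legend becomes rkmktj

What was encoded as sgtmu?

mango

Compare letters: b→h is +6, o→u is +6, r→x is +6 — a constant shift. It's a constant shift of +6 (ROT6).
Decoding sgtmu: s−6=m, g−6=a, t−6=n, m−6=g, u−6=o.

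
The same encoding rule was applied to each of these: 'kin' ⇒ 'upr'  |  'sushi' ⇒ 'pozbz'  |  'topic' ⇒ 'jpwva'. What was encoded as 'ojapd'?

witch

The output letters match the input read backwards, each shifted +7: kin reversed is nik. Two steps: reverse the string, then apply a Caesar shift of +7.
Decoding ojapd: shift back: o−7=h, j−7=c, a−7=t, p−7=i, d−7=w → hctiw; then reverse → witch.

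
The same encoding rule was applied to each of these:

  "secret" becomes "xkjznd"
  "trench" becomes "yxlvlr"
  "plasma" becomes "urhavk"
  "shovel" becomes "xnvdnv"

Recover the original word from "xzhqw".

Letter i (0-indexed) is shifted by i+5, so successive shifts are 5, 6, 7, ….
Decoding xzhqw: x−5=s, z−6=t, h−7=a, q−8=i, w−9=n.

stain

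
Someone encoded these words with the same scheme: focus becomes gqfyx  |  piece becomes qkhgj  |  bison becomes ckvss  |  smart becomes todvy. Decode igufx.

herbs

In focus: f→g is +1, o→q is +2, c→f is +3, u→y is +4 — the shift increases by 1 each position. The shift increases by 1 at each position, starting from +1: 1, 2, 3, ….
Decoding igufx: i−1=h, g−2=e, u−3=r, f−4=b, x−5=s.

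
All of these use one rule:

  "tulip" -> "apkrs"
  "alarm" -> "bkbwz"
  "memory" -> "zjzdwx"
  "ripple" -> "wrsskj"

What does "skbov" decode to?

plank

t(19)→a(0) and u(20)→p(15) fit y≡15x+1 (mod 26); the inverse of 15 mod 26 is 7. Each letter's alphabet position (a=0..z=25) is mapped through 15·x+1 mod 26 — an affine cipher.
Reversing it on skbov: s(18)→7·(18−1)≡15=p; k(10)→7·(10−1)≡11=l; b(1)→7·(1−1)≡0=a; o(14)→7·(14−1)≡13=n; v(21)→7·(21−1)≡10=k (all mod 26).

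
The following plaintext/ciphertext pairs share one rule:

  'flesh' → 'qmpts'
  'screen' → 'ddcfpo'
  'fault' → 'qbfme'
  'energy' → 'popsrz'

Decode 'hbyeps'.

A repeating key of period 2 is used — shifts +11, +1 over and over.
Undoing it on hbyeps: h−11=w, b−1=a, y−11=n, e−1=d, p−11=e, s−1=r.

wander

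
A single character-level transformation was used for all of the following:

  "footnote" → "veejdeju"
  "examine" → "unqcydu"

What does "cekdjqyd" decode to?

Compare letters: f→v is +16, o→e is +16, o→e is +16 — a constant shift. This is a Caesar cipher with shift 16.
Undoing it on cekdjqyd: c−16=m, e−16=o, k−16=u, d−16=n, j−16=t, q−16=a, y−16=i, d−16=n.

mountain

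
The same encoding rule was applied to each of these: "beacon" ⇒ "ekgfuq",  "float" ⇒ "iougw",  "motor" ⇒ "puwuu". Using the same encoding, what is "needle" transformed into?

The shift depends on letter class: consonant b→e is +3, but vowel e→k is +6. Two shifts are in play — +6 for a/e/i/o/u, +3 for every other letter.
For needle: n(cons)+3=q, e(vowel)+6=k, e(vowel)+6=k, d(cons)+3=g, l(cons)+3=o, e(vowel)+6=k.

qkkgok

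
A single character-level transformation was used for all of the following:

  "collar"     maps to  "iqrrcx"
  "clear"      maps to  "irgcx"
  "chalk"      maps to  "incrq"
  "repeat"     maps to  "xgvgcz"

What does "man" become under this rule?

The shift depends on letter class: consonant c→i is +6, but vowel o→q is +2. Vowels shift forward by 2 and consonants shift forward by 6.
Applying it to man: m(cons)+6=s, a(vowel)+2=c, n(cons)+6=t.

sct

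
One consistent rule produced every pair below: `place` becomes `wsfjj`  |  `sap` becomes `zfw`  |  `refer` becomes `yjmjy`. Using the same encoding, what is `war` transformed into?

dfy

The shift depends on letter class: consonant p→w is +7, but vowel a→f is +5. The rule splits by letter class: vowels +5, consonants +7.
For war: w(cons)+7=d, a(vowel)+5=f, r(cons)+7=y.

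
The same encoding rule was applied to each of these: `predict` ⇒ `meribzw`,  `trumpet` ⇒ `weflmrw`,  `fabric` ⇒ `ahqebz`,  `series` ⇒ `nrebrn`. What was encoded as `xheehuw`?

This is an affine cipher: with a=0,…,z=25, each position x becomes (9x+7) mod 26.
Reversing it on xheehuw: x(23)→3·(23−7)≡22=w; h(7)→3·(7−7)≡0=a; e(4)→3·(4−7)≡17=r; e(4)→3·(4−7)≡17=r; h(7)→3·(7−7)≡0=a; u(20)→3·(20−7)≡13=n; w(22)→3·(22−7)≡19=t (all mod 26).

warrant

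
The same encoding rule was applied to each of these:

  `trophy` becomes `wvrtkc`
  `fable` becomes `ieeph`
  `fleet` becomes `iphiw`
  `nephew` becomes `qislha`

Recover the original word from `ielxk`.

faith

Shifts by position in trophy: pos 0: t→w (+3), pos 1: r→v (+4), pos 2: o→r (+3), pos 3: p→t (+4) — repeating every 2. It's a Vigenère-style cipher with numeric key [3,4]: position i shifts by key[i mod 2].
Decoding ielxk: i−3=f, e−4=a, l−3=i, x−4=t, k−3=h.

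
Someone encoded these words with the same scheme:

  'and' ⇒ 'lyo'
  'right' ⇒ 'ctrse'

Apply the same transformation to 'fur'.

Compare letters: a→l is +11, n→y is +11, d→o is +11 — a constant shift. Each letter is shifted forward by 11 in the alphabet (a Caesar shift of +11).
On fur: f+11=q, u+11=f, r+11=c.

qfc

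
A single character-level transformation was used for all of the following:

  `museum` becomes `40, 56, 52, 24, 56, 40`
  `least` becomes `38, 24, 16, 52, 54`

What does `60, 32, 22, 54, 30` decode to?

m(#13)→40 and u(#21)→56: differences scale by 2, so n = 2·pos + 14. Each letter becomes 2×(its alphabet position, a=1..z=26) + 14.
Undoing it on 60, 32, 22, 54, 30: 60→(60−14)÷2=23=w, 32→(32−14)÷2=9=i, 22→(22−14)÷2=4=d, 54→(54−14)÷2=20=t, 30→(30−14)÷2=8=h.

width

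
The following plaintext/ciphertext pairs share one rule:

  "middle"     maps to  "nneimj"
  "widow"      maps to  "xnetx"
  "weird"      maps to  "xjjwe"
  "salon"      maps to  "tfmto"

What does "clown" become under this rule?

It's a Vigenère-style cipher with numeric key [1,5]: position i shifts by key[i mod 2].
On clown: c+1=d, l+5=q, o+1=p, w+5=b, n+1=o.

dqpbo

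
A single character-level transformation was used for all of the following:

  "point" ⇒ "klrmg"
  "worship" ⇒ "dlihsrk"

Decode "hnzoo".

small

Letters are reflected about the middle of the alphabet (position → 25−position): Atbash.
Decoding hnzoo: h↔s, n↔m, z↔a, o↔l, o↔l.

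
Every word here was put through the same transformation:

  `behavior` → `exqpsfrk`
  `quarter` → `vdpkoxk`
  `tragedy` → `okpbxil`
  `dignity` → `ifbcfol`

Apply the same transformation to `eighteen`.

b(1)→e(4) and e(4)→x(23) fit y≡15x+15 (mod 26); the inverse of 15 mod 26 is 7. Treating letters as 0–25, the rule is x ↦ 15x + 15 (mod 26).
On eighteen: e(4)→15·4+15≡23=x; i(8)→15·8+15≡5=f; g(6)→15·6+15≡1=b; h(7)→15·7+15≡16=q; t(19)→15·19+15≡14=o; e(4)→15·4+15≡23=x; e(4)→15·4+15≡23=x; n(13)→15·13+15≡2=c (all mod 26).

xfbqoxxc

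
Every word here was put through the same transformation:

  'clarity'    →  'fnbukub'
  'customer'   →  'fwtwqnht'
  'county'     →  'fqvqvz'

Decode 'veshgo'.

Shifts by position in clarity: pos 0: c→f (+3), pos 1: l→n (+2), pos 2: a→b (+1), pos 3: r→u (+3), pos 4: i→k (+2), pos 5: t→u (+1) — repeating every 3. It's a Vigenère-style cipher with numeric key [3,2,1]: position i shifts by key[i mod 3].
Undoing it on veshgo: v−3=s, e−2=c, s−1=r, h−3=e, g−2=e, o−1=n.

screen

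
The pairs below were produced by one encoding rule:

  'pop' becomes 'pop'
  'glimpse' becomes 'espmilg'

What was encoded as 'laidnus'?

The output letters match the input read backwards: pop reversed is pop. It's just the letters in reverse order.
Reversing it on laidnus: then reverse → sundial.

sundial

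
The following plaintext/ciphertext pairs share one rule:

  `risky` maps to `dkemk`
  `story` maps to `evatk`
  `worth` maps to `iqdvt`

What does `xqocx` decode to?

local

Shifts by position in risky: pos 0: r→d (+12), pos 1: i→k (+2), pos 2: s→e (+12), pos 3: k→m (+2) — repeating every 2. The shifts repeat in a cycle of length 2: positions 0,1,… shift by +12, +2, then the pattern repeats.
Undoing it on xqocx: x−12=l, q−2=o, o−12=c, c−2=a, x−12=l.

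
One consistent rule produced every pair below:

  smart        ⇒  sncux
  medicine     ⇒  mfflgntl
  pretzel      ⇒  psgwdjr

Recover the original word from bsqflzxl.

brochure

In smart: s→s is +0, m→n is +1, a→c is +2, r→u is +3 — the shift increases by 1 each position. Each letter shifts forward by its position index (0, 1, 2, …) — the shift grows by one for each successive letter.
Reversing it on bsqflzxl: b−0=b, s−1=r, q−2=o, f−3=c, l−4=h, z−5=u, x−6=r, l−7=e.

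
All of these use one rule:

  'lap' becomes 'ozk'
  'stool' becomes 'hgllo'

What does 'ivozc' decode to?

relax

This is the alphabet-reversal cipher (Atbash): a becomes z, b becomes y, etc.
Reversing it on ivozc: i↔r, v↔e, o↔l, z↔a, c↔x.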